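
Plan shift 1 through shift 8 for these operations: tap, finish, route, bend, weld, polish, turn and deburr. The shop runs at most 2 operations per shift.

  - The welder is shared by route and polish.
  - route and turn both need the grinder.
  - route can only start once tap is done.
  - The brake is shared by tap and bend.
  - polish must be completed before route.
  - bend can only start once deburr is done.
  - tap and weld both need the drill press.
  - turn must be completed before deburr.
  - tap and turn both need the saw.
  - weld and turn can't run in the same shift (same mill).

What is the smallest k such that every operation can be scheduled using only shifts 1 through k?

The precedence chain requires at least 3 distinct shifts.
With at most 2 per shift and 8 operations, at least 4 shifts are needed.
4 works (last occupied shift: shift 4): for example route -> shift 3; tap -> shift 2; bend -> shift 3; turn -> shift 1; weld -> shift 4; finish -> shift 4; deburr -> shift 2; polish -> shift 1.

4 shifts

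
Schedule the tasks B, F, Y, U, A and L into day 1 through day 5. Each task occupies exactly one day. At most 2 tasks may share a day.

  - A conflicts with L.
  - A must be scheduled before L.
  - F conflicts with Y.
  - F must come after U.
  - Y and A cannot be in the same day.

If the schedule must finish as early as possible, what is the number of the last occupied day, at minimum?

The precedence chain requires at least 2 distinct days.
With at most 2 per day and 6 tasks, at least 3 days are needed.
3 works (last occupied day: day 3): for example B in day 3; U in day 1; Y in day 3; A in day 1; L in day 2; F in day 2.

3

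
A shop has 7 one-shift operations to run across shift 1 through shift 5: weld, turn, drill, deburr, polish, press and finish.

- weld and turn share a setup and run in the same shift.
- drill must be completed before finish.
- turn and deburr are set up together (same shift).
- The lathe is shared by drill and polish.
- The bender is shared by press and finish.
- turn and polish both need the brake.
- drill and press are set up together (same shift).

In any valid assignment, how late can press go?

shift 4

Press must be in the same shift as drill, which can't be after shift 4, so press is at most shift 4.
press at shift 4 is achievable: polish=shift 2; finish=shift 5; weld=shift 1; turn=shift 1; deburr=shift 1; press=shift 4; drill=shift 4.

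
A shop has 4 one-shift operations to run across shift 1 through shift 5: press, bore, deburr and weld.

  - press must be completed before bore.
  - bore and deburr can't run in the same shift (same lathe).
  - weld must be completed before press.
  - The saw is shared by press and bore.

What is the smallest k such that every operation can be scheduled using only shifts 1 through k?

3

The precedence chain requires at least 3 distinct shifts.
3 works (last occupied shift: shift 3): for example bore -> shift 3; press -> shift 2; deburr -> shift 1; weld -> shift 1.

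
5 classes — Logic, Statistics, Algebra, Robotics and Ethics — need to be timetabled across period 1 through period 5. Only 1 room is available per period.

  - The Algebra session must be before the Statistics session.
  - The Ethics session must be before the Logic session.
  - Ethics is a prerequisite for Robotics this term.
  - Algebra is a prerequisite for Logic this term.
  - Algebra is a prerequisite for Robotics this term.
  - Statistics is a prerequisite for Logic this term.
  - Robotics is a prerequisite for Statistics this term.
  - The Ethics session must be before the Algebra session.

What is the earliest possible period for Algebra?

Precedence pushes Algebra to at least period 2; downstream work caps Algebra at period 2.
Algebra at period 2 is achievable: Logic in period 5; Robotics in period 3; Algebra in period 2; Ethics in period 1; Statistics in period 4.

period 2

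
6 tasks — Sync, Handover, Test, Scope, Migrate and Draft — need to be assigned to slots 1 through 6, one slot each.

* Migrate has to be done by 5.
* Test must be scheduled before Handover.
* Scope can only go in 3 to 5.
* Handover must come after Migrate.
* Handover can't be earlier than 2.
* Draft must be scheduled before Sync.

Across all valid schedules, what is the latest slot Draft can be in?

Downstream work caps Draft at 5.
Draft at 5 is achievable: Sync in 6; Handover in 2; Scope in 3; Migrate in 1; Test in 1; Draft in 5.

5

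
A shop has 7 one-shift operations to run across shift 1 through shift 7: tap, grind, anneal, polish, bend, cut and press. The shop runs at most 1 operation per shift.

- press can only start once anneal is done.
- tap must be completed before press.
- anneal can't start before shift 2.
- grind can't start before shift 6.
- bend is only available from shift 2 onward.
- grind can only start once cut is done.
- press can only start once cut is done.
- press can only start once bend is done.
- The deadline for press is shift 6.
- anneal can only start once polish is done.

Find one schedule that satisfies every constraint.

grind -> shift 7, press -> shift 6, bend -> shift 3, cut -> shift 4, anneal -> shift 2, polish -> shift 1, tap -> shift 5

Checking: polish(shift 1) before anneal(shift 2); cut(shift 4) before grind(shift 7); tap(shift 5) before press(shift 6); cut(shift 4) before press(shift 6); anneal(shift 2) before press(shift 6); bend(shift 3) before press(shift 6); anneal=shift 2 in [shift 2,shift 7]; bend=shift 3 in [shift 2,shift 7]; press=shift 6 in [shift 1,shift 6]; grind=shift 7 in [shift 6,shift 7]; max 1 per shift (cap 1).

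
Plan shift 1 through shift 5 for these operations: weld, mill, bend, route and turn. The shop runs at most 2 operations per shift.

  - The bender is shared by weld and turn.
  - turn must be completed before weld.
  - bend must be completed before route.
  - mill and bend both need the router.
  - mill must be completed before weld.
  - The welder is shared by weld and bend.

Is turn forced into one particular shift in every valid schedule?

No

turn can be shift 1 (e.g. bend in shift 3; mill in shift 1; route in shift 4; weld in shift 2; turn in shift 1) or shift 2 (e.g. weld -> shift 3; turn -> shift 2; bend -> shift 2; mill -> shift 1; route -> shift 3).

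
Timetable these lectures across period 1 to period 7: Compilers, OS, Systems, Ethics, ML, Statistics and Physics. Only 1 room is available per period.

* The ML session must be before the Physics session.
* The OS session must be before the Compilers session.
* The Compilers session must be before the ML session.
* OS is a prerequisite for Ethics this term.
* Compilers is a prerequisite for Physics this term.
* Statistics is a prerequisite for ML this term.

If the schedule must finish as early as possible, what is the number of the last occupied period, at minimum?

7

The precedence chain requires at least 4 distinct periods.
With at most 1 per period and 7 lectures, at least 7 periods are needed.
7 works (last occupied period: period 7): for example Ethics in period 6; Statistics in period 3; Compilers in period 2; Systems in period 7; OS in period 1; ML in period 4; Physics in period 5.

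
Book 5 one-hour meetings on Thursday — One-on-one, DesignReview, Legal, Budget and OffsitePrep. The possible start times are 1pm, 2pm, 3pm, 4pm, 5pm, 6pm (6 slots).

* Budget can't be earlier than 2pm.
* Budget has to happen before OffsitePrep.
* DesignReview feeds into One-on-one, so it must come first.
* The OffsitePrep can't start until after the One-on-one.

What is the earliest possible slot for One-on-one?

2pm

Precedence pushes One-on-one to at least 2pm; downstream work caps One-on-one at 5pm.
One-on-one at 2pm is achievable: Budget -> 2pm; One-on-one -> 2pm; Legal -> 1pm; DesignReview -> 1pm; OffsitePrep -> 3pm.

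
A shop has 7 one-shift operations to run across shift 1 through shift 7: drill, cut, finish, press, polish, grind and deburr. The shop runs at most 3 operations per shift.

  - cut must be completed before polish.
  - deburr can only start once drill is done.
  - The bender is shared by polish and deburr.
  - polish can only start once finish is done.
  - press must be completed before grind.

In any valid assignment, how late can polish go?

shift 7

Precedence pushes polish to at least shift 2.
polish at shift 7 is achievable: cut -> shift 1; polish -> shift 7; deburr -> shift 2; press -> shift 2; finish -> shift 1; grind -> shift 3; drill -> shift 1.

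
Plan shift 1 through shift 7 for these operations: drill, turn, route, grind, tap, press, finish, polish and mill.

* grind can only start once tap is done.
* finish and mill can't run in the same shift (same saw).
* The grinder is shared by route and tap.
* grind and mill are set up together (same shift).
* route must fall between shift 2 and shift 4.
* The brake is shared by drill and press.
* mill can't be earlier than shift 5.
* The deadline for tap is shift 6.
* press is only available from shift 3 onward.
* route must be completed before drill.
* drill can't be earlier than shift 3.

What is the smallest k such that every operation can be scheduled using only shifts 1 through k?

The precedence chain requires at least 2 distinct shifts.
mill can't be placed before shift 5, so the schedule must run through at least shift 5.
5 works (last occupied shift: shift 5): for example route -> shift 2, press -> shift 4, mill -> shift 5, turn -> shift 1, drill -> shift 3, grind -> shift 5, polish -> shift 1, finish -> shift 1, tap -> shift 1.

5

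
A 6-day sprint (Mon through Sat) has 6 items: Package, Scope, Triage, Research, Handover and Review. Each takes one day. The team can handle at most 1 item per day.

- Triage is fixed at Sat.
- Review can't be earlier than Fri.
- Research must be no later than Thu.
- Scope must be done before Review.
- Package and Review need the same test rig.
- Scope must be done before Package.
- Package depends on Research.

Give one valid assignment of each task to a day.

Package=Wed; Scope=Tue; Triage=Sat; Review=Fri; Handover=Thu; Research=Mon

Checking: Scope(Tue) before Package(Wed); Research(Mon) before Package(Wed); Scope(Tue) before Review(Fri); Package(Wed) != Review(Fri); Research=Mon in [Mon,Thu]; Review=Fri in [Fri,Sat]; Triage=Sat in [Sat,Sat]; max 1 per day (cap 1).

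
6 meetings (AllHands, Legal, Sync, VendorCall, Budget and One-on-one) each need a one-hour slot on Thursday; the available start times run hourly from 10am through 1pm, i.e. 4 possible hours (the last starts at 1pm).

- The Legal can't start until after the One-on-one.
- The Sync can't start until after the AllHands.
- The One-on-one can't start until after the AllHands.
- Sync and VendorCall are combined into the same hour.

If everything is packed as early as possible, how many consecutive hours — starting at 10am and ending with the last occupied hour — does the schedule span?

The precedence chain requires at least 3 distinct hours.
3 works (last occupied hour: 12pm): for example Budget=10am, One-on-one=11am, Legal=12pm, Sync=11am, AllHands=10am, VendorCall=11am.

3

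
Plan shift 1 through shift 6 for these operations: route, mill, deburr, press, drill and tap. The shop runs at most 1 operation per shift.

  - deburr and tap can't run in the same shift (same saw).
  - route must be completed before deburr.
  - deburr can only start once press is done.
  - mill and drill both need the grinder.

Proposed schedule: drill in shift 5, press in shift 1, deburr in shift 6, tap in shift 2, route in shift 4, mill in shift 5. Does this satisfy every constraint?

deburr can only start once press is done — holds.
route must be completed before deburr — holds.
deburr and tap can't run in the same shift (same saw) — holds.
The shop runs at most 1 operation per shift — violated.
mill and drill both need the grinder — violated.

No. mill and drill both need the grinder is not satisfied.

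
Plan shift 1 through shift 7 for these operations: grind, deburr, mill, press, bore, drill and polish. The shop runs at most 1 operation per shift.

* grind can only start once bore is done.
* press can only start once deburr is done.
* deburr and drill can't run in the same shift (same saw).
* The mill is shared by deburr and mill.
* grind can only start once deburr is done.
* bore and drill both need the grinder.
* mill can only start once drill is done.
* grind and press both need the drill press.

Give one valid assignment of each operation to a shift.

drill in shift 4; grind in shift 3; press in shift 6; bore in shift 2; polish in shift 7; deburr in shift 1; mill in shift 5

Checking: bore(shift 2) before grind(shift 3); deburr(shift 1) before press(shift 6); deburr(shift 1) before grind(shift 3); drill(shift 4) before mill(shift 5); deburr(shift 1) != drill(shift 4); grind(shift 3) != press(shift 6); bore(shift 2) != drill(shift 4); deburr(shift 1) != mill(shift 5); max 1 per shift (cap 1).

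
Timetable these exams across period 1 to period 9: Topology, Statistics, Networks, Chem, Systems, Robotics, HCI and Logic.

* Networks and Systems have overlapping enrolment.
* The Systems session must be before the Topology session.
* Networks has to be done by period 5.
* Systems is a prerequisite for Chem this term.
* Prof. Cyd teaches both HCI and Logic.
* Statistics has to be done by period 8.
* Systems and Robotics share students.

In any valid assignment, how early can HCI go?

HCI at period 1 is achievable: Statistics=period 1; Networks=period 1; Topology=period 3; Logic=period 2; HCI=period 1; Systems=period 2; Chem=period 3; Robotics=period 1.

period 1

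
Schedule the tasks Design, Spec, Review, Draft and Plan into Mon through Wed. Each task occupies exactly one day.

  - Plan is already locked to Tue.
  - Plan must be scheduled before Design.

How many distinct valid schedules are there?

Splitting on Spec: it can be Mon (9), Tue (9), Wed (9). Listing each branch's schedules as (Design, Review, Draft, Plan):
Spec=Mon: (Wed,Mon,Mon,Tue) (Wed,Mon,Tue,Tue) (Wed,Mon,Wed,Tue) (Wed,Tue,Mon,Tue) (Wed,Tue,Tue,Tue) (Wed,Tue,Wed,Tue) (Wed,Wed,Mon,Tue) (Wed,Wed,Tue,Tue) (Wed,Wed,Wed,Tue) — 9.
Spec=Tue: (Wed,Mon,Mon,Tue) (Wed,Mon,Tue,Tue) (Wed,Mon,Wed,Tue) (Wed,Tue,Mon,Tue) (Wed,Tue,Tue,Tue) (Wed,Tue,Wed,Tue) (Wed,Wed,Mon,Tue) (Wed,Wed,Tue,Tue) (Wed,Wed,Wed,Tue) — 9.
Spec=Wed: (Wed,Mon,Mon,Tue) (Wed,Mon,Tue,Tue) (Wed,Mon,Wed,Tue) (Wed,Tue,Mon,Tue) (Wed,Tue,Tue,Tue) (Wed,Tue,Wed,Tue) (Wed,Wed,Mon,Tue) (Wed,Wed,Tue,Tue) (Wed,Wed,Wed,Tue) — 9.
Summing: 9 + 9 + 9 = 27.

27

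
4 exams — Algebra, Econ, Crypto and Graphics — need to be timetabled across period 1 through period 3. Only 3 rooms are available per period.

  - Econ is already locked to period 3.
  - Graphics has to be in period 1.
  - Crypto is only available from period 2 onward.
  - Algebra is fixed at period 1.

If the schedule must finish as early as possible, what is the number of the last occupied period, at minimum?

3

With at most 3 per period and 4 exams, at least 2 periods are needed.
Econ can't be placed before period 3, so the schedule must run through at least period 3.
3 works (last occupied period: period 3): for example Graphics=period 1; Crypto=period 2; Econ=period 3; Algebra=period 1.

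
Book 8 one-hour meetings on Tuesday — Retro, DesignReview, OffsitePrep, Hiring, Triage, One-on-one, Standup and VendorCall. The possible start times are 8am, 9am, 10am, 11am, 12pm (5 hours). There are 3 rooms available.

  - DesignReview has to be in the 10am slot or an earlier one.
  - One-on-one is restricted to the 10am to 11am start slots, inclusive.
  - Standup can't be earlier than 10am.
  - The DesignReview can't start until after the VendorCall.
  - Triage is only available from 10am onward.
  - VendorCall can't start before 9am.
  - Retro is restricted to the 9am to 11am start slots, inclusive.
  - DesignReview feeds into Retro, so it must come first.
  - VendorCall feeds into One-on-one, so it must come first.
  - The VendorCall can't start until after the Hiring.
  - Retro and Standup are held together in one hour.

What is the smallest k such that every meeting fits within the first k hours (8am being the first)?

The precedence chain requires at least 4 distinct hours.
With at most 3 per hour and 8 meetings, at least 3 hours are needed.
4 works (last occupied hour: 11am): for example Standup in 11am, Retro in 11am, DesignReview in 10am, Hiring in 8am, VendorCall in 9am, OffsitePrep in 8am, One-on-one in 10am, Triage in 10am.

4 hours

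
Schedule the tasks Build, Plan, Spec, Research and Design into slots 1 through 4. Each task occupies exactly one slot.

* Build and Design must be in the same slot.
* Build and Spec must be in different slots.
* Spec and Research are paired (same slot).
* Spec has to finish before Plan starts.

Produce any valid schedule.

Spec in 1; Plan in 2; Design in 2; Research in 1; Build in 2

Checking: Spec(1) before Plan(2); Build(2) != Spec(1); Build = Design = 2; Spec = Research = 1.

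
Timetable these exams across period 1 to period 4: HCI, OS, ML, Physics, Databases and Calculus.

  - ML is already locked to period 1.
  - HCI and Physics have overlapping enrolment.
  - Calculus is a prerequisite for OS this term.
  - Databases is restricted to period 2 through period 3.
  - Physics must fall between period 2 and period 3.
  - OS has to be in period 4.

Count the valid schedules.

Splitting on HCI: it can be period 1 (12), period 2 (6), period 3 (6), period 4 (12). Listing each branch's schedules as (OS, ML, Physics, Databases, Calculus) by period number:
HCI=period 1: (4,1,2,2,1) (4,1,2,2,2) (4,1,2,2,3) (4,1,2,3,1) (4,1,2,3,2) (4,1,2,3,3) (4,1,3,2,1) (4,1,3,2,2) (4,1,3,2,3) (4,1,3,3,1) (4,1,3,3,2) (4,1,3,3,3) — 12.
HCI=period 2: (4,1,3,2,1) (4,1,3,2,2) (4,1,3,2,3) (4,1,3,3,1) (4,1,3,3,2) (4,1,3,3,3) — 6.
HCI=period 3: (4,1,2,2,1) (4,1,2,2,2) (4,1,2,2,3) (4,1,2,3,1) (4,1,2,3,2) (4,1,2,3,3) — 6.
HCI=period 4: (4,1,2,2,1) (4,1,2,2,2) (4,1,2,2,3) (4,1,2,3,1) (4,1,2,3,2) (4,1,2,3,3) (4,1,3,2,1) (4,1,3,2,2) (4,1,3,2,3) (4,1,3,3,1) (4,1,3,3,2) (4,1,3,3,3) — 12.
Summing: 12 + 6 + 6 + 12 = 36.

36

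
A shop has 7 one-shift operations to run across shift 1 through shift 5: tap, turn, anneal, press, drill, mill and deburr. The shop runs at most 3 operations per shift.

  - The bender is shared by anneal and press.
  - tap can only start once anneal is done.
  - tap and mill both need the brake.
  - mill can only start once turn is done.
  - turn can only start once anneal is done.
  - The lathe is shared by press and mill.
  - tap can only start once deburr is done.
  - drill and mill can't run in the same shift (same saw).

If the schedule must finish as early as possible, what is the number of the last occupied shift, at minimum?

shift 3

The precedence chain requires at least 3 distinct shifts.
With at most 3 per shift and 7 operations, at least 3 shifts are needed.
3 works (last occupied shift: shift 3): for example drill=shift 1; mill=shift 3; press=shift 2; anneal=shift 1; turn=shift 2; tap=shift 2; deburr=shift 1.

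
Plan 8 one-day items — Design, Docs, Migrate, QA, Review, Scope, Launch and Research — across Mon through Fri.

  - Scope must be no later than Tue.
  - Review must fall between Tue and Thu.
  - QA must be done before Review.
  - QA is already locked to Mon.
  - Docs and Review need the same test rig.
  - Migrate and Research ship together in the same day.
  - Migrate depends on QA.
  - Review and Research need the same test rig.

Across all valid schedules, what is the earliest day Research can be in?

Research must be in the same day as Migrate, which can't be before Tue, so Research is at least Tue.
Research at Tue is achievable: Scope in Mon; Migrate in Tue; Design in Mon; Review in Wed; Docs in Mon; Research in Tue; QA in Mon; Launch in Mon.

Tue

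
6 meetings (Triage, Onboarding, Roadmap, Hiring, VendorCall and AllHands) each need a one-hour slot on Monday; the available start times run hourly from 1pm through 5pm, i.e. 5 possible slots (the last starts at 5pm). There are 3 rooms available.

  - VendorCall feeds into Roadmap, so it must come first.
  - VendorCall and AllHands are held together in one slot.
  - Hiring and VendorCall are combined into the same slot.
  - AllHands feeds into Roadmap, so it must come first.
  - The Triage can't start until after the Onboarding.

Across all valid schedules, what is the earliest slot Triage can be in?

2pm

Precedence pushes Triage to at least 2pm.
Triage at 2pm is achievable: Onboarding in 1pm, Triage in 2pm, VendorCall in 3pm, AllHands in 3pm, Roadmap in 4pm, Hiring in 3pm.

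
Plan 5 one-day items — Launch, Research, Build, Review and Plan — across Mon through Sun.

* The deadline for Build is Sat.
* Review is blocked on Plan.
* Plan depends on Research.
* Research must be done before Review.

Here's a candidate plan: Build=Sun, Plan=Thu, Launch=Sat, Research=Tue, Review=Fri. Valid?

Invalid. The deadline for Build is Sat.

Review is blocked on Plan — holds.
The deadline for Build is Sat — violated.
Plan depends on Research — holds.
Research must be done before Review — holds.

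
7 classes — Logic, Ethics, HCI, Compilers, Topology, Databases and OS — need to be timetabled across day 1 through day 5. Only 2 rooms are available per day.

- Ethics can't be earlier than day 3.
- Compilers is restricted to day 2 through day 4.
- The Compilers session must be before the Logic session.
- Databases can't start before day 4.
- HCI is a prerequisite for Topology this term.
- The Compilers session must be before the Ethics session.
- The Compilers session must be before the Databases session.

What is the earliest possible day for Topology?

day 2

Precedence pushes Topology to at least day 2.
Topology at day 2 is achievable: Ethics -> day 3, Databases -> day 4, HCI -> day 1, Topology -> day 2, Compilers -> day 2, Logic -> day 3, OS -> day 1.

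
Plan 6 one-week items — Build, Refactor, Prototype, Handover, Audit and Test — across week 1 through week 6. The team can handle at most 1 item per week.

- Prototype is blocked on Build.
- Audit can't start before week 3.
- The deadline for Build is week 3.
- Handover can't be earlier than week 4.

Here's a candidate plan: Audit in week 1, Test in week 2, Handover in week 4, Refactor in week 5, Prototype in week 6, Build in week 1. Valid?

The deadline for Build is week 3 — holds.
Audit can't start before week 3 — violated.
Prototype is blocked on Build — holds.
The team can handle at most 1 item per week — violated.
Handover can't be earlier than week 4 — holds.

No. The team can handle at most 1 item per week is not satisfied.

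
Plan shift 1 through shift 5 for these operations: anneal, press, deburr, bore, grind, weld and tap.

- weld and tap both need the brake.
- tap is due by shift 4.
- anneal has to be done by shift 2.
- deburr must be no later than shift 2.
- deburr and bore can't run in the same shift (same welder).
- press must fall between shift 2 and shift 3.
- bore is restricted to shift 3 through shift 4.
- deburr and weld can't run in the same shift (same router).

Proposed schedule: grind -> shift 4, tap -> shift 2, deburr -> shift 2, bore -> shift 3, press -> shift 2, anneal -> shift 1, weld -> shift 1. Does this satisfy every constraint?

Valid

press must fall between shift 2 and shift 3 — holds.
bore is restricted to shift 3 through shift 4 — holds.
deburr and weld can't run in the same shift (same router) — holds.
anneal has to be done by shift 2 — holds.
tap is due by shift 4 — holds.
deburr must be no later than shift 2 — holds.
weld and tap both need the brake — holds.
deburr and bore can't run in the same shift (same welder) — holds.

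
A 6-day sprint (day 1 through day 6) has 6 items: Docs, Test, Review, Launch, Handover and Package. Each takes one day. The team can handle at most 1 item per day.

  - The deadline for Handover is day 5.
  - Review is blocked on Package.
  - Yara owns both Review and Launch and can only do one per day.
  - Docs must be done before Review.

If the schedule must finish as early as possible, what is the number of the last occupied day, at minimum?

The precedence chain requires at least 2 distinct days.
With at most 1 per day and 6 tasks, at least 6 days are needed.
6 works (last occupied day: day 6): for example Test in day 5, Launch in day 6, Package in day 3, Review in day 4, Docs in day 2, Handover in day 1.

6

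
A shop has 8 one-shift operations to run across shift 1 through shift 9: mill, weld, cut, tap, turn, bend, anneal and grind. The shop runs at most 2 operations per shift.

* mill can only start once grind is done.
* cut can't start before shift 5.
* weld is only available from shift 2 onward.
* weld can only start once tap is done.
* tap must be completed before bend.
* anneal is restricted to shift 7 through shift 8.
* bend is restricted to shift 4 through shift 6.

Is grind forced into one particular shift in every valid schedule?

No

grind can be shift 1 (e.g. mill=shift 2; tap=shift 1; bend=shift 4; grind=shift 1; turn=shift 3; anneal=shift 7; weld=shift 2; cut=shift 5) or shift 2 (e.g. turn=shift 1, bend=shift 4, weld=shift 2, cut=shift 5, grind=shift 2, mill=shift 3, anneal=shift 7, tap=shift 1).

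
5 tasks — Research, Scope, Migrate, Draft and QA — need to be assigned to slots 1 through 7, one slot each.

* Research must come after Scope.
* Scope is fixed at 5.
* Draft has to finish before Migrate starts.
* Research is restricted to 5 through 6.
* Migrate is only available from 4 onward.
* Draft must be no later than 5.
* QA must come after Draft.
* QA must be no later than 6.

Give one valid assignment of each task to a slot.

Migrate -> 4, Scope -> 5, Draft -> 1, QA -> 2, Research -> 6

Checking: Draft(1) before Migrate(4); Scope(5) before Research(6); Draft(1) before QA(2); Draft=1 in [1,5]; Migrate=4 in [4,7]; QA=2 in [1,6]; Research=6 in [5,6]; Scope=5 in [5,5].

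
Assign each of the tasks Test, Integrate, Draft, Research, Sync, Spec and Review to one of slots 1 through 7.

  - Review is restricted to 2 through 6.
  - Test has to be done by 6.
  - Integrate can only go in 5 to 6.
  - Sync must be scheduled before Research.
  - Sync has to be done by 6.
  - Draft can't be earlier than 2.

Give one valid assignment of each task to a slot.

Spec=1, Sync=1, Test=1, Draft=2, Integrate=5, Review=2, Research=2

Checking: Sync(1) before Research(2); Draft=2 in [2,7]; Sync=1 in [1,6]; Integrate=5 in [5,6]; Test=1 in [1,6]; Review=2 in [2,6].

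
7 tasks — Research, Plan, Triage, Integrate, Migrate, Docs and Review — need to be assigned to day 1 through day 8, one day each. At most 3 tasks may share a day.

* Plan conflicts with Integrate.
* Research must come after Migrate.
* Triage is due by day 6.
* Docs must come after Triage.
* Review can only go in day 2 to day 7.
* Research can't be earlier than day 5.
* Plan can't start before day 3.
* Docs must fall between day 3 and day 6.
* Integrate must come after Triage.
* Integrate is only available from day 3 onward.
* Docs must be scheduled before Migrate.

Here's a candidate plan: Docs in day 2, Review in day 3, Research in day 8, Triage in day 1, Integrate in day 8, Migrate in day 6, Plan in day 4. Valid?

Invalid. Docs must fall between day 3 and day 6.

Research can't be earlier than day 5 — holds.
Integrate is only available from day 3 onward — holds.
Plan can't start before day 3 — holds.
At most 3 tasks may share a day — holds.
Review can only go in day 2 to day 7 — holds.
Docs must come after Triage — holds.
Integrate must come after Triage — holds.
Docs must be scheduled before Migrate — holds.
Research must come after Migrate — holds.
Triage is due by day 6 — holds.
Plan conflicts with Integrate — holds.
Docs must fall between day 3 and day 6 — violated.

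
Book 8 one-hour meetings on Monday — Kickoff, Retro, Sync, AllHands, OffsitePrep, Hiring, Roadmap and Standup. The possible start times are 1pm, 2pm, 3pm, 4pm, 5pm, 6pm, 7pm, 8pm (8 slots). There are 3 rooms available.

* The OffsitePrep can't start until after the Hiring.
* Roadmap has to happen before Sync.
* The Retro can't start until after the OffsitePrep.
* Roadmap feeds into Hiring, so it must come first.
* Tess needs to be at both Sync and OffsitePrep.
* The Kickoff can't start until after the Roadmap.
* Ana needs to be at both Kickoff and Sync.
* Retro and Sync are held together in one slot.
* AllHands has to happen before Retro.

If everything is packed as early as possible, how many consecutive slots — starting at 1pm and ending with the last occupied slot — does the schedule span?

4 slots

The precedence chain requires at least 4 distinct slots.
With at most 3 per slot and 8 meetings, at least 3 slots are needed.
4 works (last occupied slot: 4pm): for example Sync -> 4pm; Hiring -> 2pm; Standup -> 1pm; Retro -> 4pm; OffsitePrep -> 3pm; AllHands -> 1pm; Kickoff -> 2pm; Roadmap -> 1pm.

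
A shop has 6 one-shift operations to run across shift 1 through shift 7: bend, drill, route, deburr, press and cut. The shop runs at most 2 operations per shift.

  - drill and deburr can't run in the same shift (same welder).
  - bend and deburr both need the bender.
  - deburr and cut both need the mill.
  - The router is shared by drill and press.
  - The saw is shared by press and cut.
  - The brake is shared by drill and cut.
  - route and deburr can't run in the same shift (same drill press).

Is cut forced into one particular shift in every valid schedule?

No

cut can be shift 1 (e.g. route=shift 2, drill=shift 2, cut=shift 1, bend=shift 1, press=shift 3, deburr=shift 3) or shift 2 (e.g. route=shift 2; press=shift 3; bend=shift 1; deburr=shift 3; drill=shift 1; cut=shift 2).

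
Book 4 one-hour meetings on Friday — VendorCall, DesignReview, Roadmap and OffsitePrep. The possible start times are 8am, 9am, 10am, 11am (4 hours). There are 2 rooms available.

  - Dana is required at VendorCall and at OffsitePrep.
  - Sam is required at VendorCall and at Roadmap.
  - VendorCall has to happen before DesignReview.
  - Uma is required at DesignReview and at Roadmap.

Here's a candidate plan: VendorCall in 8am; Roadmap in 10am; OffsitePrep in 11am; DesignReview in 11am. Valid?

There are 2 rooms available — holds.
Uma is required at DesignReview and at Roadmap — holds.
Sam is required at VendorCall and at Roadmap — holds.
Dana is required at VendorCall and at OffsitePrep — holds.
VendorCall has to happen before DesignReview — holds.

Yes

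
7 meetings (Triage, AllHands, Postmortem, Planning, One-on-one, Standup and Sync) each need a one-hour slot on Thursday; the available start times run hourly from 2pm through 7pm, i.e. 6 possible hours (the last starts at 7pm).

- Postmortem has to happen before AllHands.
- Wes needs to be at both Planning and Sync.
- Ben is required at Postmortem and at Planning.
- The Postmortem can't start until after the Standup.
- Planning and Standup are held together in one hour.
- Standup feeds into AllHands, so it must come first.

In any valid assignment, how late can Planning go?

5pm

Planning must be in the same hour as Standup, which can't be after 5pm, so Planning is at most 5pm.
Planning at 5pm is achievable: Triage=2pm, AllHands=7pm, Standup=5pm, One-on-one=2pm, Planning=5pm, Postmortem=6pm, Sync=2pm.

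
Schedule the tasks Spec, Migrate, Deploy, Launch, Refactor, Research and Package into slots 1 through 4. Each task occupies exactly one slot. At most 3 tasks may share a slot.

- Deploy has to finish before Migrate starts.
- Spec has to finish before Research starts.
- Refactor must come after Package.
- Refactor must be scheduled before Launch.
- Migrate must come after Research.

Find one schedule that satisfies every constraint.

Package -> 1; Spec -> 1; Migrate -> 3; Research -> 2; Deploy -> 1; Refactor -> 2; Launch -> 3

Checking: Package(1) before Refactor(2); Research(2) before Migrate(3); Spec(1) before Research(2); Refactor(2) before Launch(3); Deploy(1) before Migrate(3); max 3 per slot (cap 3).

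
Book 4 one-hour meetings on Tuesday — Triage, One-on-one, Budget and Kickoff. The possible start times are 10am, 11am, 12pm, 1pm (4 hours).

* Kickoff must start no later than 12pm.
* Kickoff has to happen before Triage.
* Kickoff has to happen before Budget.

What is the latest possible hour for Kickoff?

12pm

Kickoff's own window allows nothing later than 12pm.
Kickoff at 12pm is achievable: Triage -> 1pm, Budget -> 1pm, Kickoff -> 12pm, One-on-one -> 10am.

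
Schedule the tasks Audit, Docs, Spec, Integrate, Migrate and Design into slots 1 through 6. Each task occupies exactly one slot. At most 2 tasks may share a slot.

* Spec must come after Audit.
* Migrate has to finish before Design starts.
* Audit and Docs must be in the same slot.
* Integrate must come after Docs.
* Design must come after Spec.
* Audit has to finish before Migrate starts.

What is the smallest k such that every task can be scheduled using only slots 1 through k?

The precedence chain requires at least 3 distinct slots.
With at most 2 per slot and 6 tasks, at least 3 slots are needed.
3 works (last occupied slot: 3): for example Migrate=2; Integrate=3; Design=3; Audit=1; Docs=1; Spec=2.

3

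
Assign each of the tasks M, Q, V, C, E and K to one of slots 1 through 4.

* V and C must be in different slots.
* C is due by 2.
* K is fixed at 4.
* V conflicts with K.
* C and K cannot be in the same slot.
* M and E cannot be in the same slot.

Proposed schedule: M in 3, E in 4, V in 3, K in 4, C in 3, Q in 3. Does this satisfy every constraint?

No. V and C must be in different slots is not satisfied.

V and C must be in different slots — violated.
M and E cannot be in the same slot — holds.
C is due by 2 — violated.
K is fixed at 4 — holds.
C and K cannot be in the same slot — holds.
V conflicts with K — holds.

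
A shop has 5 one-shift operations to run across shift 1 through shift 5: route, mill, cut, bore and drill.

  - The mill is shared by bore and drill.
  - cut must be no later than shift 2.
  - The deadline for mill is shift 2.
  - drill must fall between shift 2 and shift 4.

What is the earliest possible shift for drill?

shift 2

Drill is available from shift 2; drill's own window allows nothing later than shift 4.
drill at shift 2 is achievable: drill -> shift 2; mill -> shift 1; bore -> shift 1; route -> shift 1; cut -> shift 1.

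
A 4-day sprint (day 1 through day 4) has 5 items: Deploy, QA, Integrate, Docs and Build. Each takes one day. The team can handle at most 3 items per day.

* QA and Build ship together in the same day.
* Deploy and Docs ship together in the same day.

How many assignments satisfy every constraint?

Splitting on Deploy: it can be day 1 (12), day 2 (12), day 3 (12), day 4 (12). Listing each branch's schedules as (QA, Integrate, Docs, Build) by day number:
Deploy=day 1: (2,1,1,2) (2,2,1,2) (2,3,1,2) (2,4,1,2) (3,1,1,3) (3,2,1,3) (3,3,1,3) (3,4,1,3) (4,1,1,4) (4,2,1,4) (4,3,1,4) (4,4,1,4) — 12.
Deploy=day 2: (1,1,2,1) (1,2,2,1) (1,3,2,1) (1,4,2,1) (3,1,2,3) (3,2,2,3) (3,3,2,3) (3,4,2,3) (4,1,2,4) (4,2,2,4) (4,3,2,4) (4,4,2,4) — 12.
Deploy=day 3: (1,1,3,1) (1,2,3,1) (1,3,3,1) (1,4,3,1) (2,1,3,2) (2,2,3,2) (2,3,3,2) (2,4,3,2) (4,1,3,4) (4,2,3,4) (4,3,3,4) (4,4,3,4) — 12.
Deploy=day 4: (1,1,4,1) (1,2,4,1) (1,3,4,1) (1,4,4,1) (2,1,4,2) (2,2,4,2) (2,3,4,2) (2,4,4,2) (3,1,4,3) (3,2,4,3) (3,3,4,3) (3,4,4,3) — 12.
Summing: 12 + 12 + 12 + 12 = 48.

48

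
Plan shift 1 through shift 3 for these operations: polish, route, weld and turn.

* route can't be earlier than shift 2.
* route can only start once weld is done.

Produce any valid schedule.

route in shift 2, weld in shift 1, polish in shift 1, turn in shift 1

Checking: weld(shift 1) before route(shift 2); route=shift 2 in [shift 2,shift 3].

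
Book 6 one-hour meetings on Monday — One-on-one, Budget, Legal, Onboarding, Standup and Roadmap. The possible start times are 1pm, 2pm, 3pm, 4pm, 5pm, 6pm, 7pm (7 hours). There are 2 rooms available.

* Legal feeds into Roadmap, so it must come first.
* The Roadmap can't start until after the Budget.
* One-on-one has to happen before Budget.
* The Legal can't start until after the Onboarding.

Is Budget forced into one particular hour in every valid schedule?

No

Budget can be 2pm (e.g. Budget in 2pm, One-on-one in 1pm, Standup in 3pm, Legal in 2pm, Roadmap in 3pm, Onboarding in 1pm) or 3pm (e.g. Standup=2pm; Onboarding=1pm; Legal=2pm; Roadmap=4pm; One-on-one=1pm; Budget=3pm).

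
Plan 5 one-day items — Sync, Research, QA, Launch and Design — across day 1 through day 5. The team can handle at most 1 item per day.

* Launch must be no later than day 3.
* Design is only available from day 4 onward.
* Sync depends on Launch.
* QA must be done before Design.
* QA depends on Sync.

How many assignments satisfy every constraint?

Splitting on Sync: it can be day 2 (3), day 3 (2). Listing each branch's schedules as (Research, QA, Launch, Design) by day number:
Sync=day 2: (3,4,1,5) (4,3,1,5) (5,3,1,4) — 3.
Sync=day 3: (1,4,2,5) (2,4,1,5) — 2.
Summing: 3 + 2 = 5.

5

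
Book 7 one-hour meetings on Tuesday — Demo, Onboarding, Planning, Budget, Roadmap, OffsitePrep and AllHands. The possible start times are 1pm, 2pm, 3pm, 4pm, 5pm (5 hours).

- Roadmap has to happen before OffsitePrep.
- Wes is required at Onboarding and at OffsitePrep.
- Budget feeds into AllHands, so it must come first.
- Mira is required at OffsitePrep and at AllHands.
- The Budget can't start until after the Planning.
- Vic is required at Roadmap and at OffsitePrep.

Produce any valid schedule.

Roadmap in 1pm; AllHands in 3pm; Onboarding in 1pm; OffsitePrep in 2pm; Planning in 1pm; Demo in 1pm; Budget in 2pm

Checking: Budget(2pm) before AllHands(3pm); Roadmap(1pm) before OffsitePrep(2pm); Planning(1pm) before Budget(2pm); Roadmap(1pm) != OffsitePrep(2pm); OffsitePrep(2pm) != AllHands(3pm); Onboarding(1pm) != OffsitePrep(2pm).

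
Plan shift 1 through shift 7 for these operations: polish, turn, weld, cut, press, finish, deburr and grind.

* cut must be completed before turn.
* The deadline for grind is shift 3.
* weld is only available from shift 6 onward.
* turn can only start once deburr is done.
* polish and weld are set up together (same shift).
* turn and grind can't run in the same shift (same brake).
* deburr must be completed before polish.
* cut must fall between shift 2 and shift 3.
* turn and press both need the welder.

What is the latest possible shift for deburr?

Downstream work caps deburr at shift 6.
deburr at shift 6 is achievable: weld in shift 7; polish in shift 7; press in shift 1; deburr in shift 6; finish in shift 1; turn in shift 7; cut in shift 2; grind in shift 1.

shift 6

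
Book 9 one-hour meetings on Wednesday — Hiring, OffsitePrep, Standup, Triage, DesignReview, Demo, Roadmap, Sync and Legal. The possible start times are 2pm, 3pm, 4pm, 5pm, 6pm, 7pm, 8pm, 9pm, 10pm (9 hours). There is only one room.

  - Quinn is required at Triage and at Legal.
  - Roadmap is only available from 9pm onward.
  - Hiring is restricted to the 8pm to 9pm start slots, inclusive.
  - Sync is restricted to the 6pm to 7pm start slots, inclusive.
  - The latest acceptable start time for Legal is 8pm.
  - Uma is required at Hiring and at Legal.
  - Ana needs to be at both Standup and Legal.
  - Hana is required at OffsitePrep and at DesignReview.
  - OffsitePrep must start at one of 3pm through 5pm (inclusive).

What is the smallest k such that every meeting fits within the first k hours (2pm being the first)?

With at most 1 per hour and 9 meetings, at least 9 hours are needed.
Roadmap can't be placed before 9pm — that is hour 8 counting from 2pm — so the schedule must run through at least 8 hours.
9 works (last occupied hour: 10pm): for example DesignReview -> 7pm; Legal -> 2pm; Triage -> 5pm; Hiring -> 8pm; Roadmap -> 9pm; Sync -> 6pm; OffsitePrep -> 3pm; Demo -> 10pm; Standup -> 4pm.

9 hours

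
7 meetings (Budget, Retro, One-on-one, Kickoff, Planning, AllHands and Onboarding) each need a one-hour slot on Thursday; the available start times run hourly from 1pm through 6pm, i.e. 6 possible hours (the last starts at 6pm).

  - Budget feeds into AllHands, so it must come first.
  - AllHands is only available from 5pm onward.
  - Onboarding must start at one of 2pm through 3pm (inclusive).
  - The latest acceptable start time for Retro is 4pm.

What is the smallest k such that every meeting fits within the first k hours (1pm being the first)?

The precedence chain requires at least 2 distinct hours.
AllHands can't be placed before 5pm — that is hour 5 counting from 1pm — so the schedule must run through at least 5 hours.
5 works (last occupied hour: 5pm): for example Budget in 1pm, AllHands in 5pm, Onboarding in 2pm, Planning in 1pm, Kickoff in 1pm, One-on-one in 1pm, Retro in 1pm.

5 hours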